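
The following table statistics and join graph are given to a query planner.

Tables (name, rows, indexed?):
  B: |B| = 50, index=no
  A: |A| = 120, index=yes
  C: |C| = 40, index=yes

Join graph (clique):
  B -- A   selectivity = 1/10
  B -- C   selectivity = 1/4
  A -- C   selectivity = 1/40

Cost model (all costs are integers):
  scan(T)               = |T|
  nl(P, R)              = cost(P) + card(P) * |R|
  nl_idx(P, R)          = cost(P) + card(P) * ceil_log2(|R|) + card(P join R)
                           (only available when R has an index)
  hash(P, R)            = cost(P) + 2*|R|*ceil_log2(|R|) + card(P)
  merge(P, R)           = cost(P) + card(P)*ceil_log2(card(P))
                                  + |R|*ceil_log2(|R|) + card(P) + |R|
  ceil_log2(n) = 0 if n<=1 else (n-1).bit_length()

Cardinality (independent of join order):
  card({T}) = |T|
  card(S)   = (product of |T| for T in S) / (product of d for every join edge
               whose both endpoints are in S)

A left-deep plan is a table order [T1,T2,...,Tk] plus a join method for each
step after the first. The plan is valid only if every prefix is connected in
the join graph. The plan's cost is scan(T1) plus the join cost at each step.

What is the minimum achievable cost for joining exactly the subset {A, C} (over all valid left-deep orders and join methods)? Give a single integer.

440

Selinger DP over subsets of {A,C}:
  {A}: scan cost=120, card=120
  {C}: scan cost=40, card=40
  {AC}: card=120; try (A,nl_idx)→440, (C,hash)→720, (C,nl_idx)→960, (A,merge)→1280, (C,merge)→1360, (A,hash)→1760 …(+2); best=440 via (A,nl_idx)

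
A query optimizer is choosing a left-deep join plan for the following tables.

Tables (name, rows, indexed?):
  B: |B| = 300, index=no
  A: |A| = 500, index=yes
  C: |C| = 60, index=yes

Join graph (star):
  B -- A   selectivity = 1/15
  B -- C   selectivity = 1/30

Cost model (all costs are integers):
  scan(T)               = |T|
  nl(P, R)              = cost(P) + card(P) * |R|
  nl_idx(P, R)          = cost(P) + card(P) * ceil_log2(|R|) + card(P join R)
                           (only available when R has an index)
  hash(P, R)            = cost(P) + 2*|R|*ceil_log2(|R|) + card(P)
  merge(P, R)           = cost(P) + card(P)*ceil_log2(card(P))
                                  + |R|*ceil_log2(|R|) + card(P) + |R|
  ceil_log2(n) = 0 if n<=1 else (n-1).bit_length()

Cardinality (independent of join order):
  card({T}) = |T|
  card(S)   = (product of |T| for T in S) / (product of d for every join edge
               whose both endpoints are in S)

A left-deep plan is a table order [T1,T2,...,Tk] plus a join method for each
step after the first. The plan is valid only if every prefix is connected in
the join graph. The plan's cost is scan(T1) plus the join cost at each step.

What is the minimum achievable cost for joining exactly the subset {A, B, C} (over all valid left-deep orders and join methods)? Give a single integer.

Selinger DP over subsets of {A,B,C}:
  {B}: scan cost=300, card=300
  {A}: scan cost=500, card=500
  {C}: scan cost=60, card=60
  {AB}: card=10000; try (B,hash)→6400, (A,merge)→8300, (B,merge)→8500, (A,hash)→9600, (A,nl_idx)→13000, (A,nl)→150300 …(+1); best=6400 via (B,hash)
  {BC}: card=600; try (C,hash)→1320, (C,nl_idx)→2700, (B,merge)→3480, (C,merge)→3720, (B,hash)→5520, (B,nl)→18060 …(+1); best=1320 via (C,hash)
  {ABC}: card=20000; try (A,hash)→10920, (A,merge)→12920, (C,hash)→17120, (A,nl_idx)→26720, (C,nl_idx)→86400, (C,merge)→156820 …(+2); best=10920 via (A,hash)

10920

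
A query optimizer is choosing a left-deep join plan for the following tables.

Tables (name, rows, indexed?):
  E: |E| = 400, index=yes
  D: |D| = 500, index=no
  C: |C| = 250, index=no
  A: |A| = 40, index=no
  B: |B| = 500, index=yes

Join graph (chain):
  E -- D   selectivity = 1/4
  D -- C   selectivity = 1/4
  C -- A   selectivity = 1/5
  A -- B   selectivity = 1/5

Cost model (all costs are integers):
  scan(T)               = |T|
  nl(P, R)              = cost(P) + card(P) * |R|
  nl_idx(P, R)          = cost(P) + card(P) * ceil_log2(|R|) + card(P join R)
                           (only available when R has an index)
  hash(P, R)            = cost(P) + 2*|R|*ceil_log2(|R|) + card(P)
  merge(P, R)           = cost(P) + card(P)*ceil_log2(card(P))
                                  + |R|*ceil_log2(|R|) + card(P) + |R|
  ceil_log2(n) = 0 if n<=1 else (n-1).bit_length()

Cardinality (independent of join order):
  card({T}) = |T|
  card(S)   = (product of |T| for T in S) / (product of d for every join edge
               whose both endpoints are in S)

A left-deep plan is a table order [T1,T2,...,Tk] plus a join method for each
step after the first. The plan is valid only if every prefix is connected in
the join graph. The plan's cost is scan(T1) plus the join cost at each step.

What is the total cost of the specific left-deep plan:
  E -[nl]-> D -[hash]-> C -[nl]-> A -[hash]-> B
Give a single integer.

step 1: scan E: cost=400, card=400
step 2: join D via nl
    card(P join D) = 400*500/(4) = 50000
    cost = 400 + 400*500 = 200400
step 3: join C via hash
    card(P join C) = 50000*250/(4) = 3125000
    cost = 200400 + 2*250*8 + 50000 = 254400
step 4: join A via nl
    card(P join A) = 3125000*40/(5) = 25000000
    cost = 254400 + 3125000*40 = 125254400
step 5: join B via hash
    card(P join B) = 25000000*500/(5) = 2500000000
    cost = 125254400 + 2*500*9 + 25000000 = 150263400

150263400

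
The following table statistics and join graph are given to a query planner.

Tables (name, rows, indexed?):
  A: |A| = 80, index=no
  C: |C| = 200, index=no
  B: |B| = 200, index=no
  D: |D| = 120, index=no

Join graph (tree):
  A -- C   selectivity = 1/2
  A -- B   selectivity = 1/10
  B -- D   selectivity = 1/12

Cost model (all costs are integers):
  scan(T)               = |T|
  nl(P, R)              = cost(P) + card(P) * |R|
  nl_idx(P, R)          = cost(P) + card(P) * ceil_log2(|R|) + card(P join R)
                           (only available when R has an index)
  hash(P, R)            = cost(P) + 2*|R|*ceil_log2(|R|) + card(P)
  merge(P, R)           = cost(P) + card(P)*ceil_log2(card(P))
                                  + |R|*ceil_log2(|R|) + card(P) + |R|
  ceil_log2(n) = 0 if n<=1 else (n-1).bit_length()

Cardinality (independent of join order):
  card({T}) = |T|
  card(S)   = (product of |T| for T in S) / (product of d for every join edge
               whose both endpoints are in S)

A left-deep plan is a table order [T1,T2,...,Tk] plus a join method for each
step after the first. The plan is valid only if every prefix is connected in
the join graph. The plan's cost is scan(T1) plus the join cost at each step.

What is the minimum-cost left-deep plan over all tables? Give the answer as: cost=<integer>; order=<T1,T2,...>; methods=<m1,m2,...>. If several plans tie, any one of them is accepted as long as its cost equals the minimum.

cost=24000; order=B,A,D,C; methods=hash,hash,hash

Selinger DP (subsets sized 1..n):
  {A}: scan cost=80, card=80
  {C}: scan cost=200, card=200
  {B}: scan cost=200, card=200
  {D}: scan cost=120, card=120
  {AC}: card=8000; try (A,hash)→1520, (C,merge)→2520, (A,merge)→2640, (C,hash)→3360, (C,nl)→16080, (A,nl)→16200; best=1520 via (A,hash)
  {AB}: card=1600; try (A,hash)→1520, (B,merge)→2520, (A,merge)→2640, (B,hash)→3360, (B,nl)→16080, (A,nl)→16200; best=1520 via (A,hash)
  {BD}: card=2000; try (D,hash)→2080, (B,merge)→2880, (D,merge)→2960, (B,hash)→3440, (B,nl)→24120, (D,nl)→24200; best=2080 via (D,hash)
  {ABC}: card=160000; try (C,hash)→6320, (B,hash)→12720, (C,merge)→22520, (B,merge)→115320, (C,nl)→321520, (B,nl)→1601520; best=6320 via (C,hash)
  {ABD}: card=16000; try (D,hash)→4800, (A,hash)→5200, (D,merge)→21680, (A,merge)→26720, (A,nl)→162080, (D,nl)→193520; best=4800 via (D,hash)
  {ABCD}: card=1600000; try (C,hash)→24000, (D,hash)→168000, (C,merge)→246600, (D,merge)→3047280, (C,nl)→3204800, (D,nl)→19206320; best=24000 via (C,hash)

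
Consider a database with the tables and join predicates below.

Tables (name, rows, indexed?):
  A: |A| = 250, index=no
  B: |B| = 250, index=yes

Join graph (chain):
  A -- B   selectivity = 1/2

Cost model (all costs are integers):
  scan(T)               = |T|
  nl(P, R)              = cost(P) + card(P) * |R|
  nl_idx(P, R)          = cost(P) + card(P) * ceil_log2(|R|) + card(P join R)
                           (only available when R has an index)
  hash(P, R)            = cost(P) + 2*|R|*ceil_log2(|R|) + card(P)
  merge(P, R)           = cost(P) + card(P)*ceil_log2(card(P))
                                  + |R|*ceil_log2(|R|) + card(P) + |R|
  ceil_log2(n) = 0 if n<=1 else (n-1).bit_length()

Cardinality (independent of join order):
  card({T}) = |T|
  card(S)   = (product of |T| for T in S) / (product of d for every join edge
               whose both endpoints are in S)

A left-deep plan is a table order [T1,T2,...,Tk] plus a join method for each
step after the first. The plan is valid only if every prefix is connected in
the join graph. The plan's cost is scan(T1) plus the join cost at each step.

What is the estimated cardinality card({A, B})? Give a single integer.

31250

Tables in S: A(250), B(250)
Edges inside S: A-B(d=2)
numerator = 250 * 250 = 62500
denominator = 2 = 2
card(S) = 62500 / 2 = 31250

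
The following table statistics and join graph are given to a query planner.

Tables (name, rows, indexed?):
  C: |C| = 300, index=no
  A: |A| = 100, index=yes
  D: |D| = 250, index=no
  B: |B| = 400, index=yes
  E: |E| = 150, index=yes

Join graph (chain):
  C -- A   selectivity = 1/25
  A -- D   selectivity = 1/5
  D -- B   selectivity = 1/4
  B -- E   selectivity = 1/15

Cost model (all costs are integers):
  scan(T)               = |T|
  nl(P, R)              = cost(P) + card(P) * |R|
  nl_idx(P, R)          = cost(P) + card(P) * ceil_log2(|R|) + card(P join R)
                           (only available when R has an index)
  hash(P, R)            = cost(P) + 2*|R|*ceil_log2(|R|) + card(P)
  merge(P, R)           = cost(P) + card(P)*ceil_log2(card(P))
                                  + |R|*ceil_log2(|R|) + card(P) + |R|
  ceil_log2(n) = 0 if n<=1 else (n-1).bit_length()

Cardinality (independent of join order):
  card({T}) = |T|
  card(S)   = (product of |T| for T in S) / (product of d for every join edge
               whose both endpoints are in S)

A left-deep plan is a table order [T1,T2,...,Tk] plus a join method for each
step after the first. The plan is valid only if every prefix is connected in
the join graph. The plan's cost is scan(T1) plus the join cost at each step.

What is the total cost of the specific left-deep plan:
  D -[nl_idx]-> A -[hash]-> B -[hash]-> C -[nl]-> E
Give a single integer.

900524600

step 1: scan D: cost=250, card=250
step 2: join A via nl_idx
    card(P join A) = 250*100/(5) = 5000
    cost = 250 + 250*7 + 5000 = 7000
step 3: join B via hash
    card(P join B) = 5000*400/(4) = 500000
    cost = 7000 + 2*400*9 + 5000 = 19200
step 4: join C via hash
    card(P join C) = 500000*300/(25) = 6000000
    cost = 19200 + 2*300*9 + 500000 = 524600
step 5: join E via nl
    card(P join E) = 6000000*150/(15) = 60000000
    cost = 524600 + 6000000*150 = 900524600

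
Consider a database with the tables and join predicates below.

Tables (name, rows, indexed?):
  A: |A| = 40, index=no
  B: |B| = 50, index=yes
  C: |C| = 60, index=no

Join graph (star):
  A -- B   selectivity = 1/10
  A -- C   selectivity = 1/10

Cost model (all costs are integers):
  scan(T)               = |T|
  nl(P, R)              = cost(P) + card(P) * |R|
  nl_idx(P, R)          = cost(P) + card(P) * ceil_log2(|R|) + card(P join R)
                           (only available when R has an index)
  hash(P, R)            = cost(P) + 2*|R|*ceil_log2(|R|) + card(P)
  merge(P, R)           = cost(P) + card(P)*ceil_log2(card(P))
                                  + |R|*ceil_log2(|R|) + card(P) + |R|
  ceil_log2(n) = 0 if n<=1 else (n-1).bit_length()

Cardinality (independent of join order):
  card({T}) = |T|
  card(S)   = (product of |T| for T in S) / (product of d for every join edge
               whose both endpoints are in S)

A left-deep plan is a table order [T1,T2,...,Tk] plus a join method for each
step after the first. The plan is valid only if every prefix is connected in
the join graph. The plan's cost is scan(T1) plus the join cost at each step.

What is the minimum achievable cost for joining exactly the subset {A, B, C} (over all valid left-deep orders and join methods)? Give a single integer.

1400

Selinger DP over subsets of {A,B,C}:
  {A}: scan cost=40, card=40
  {B}: scan cost=50, card=50
  {C}: scan cost=60, card=60
  {AB}: card=200; try (B,nl_idx)→480, (A,hash)→580, (B,merge)→670, (B,hash)→680, (A,merge)→680, (B,nl)→2040 …(+1); best=480 via (B,nl_idx)
  {AC}: card=240; try (A,hash)→600, (C,merge)→740, (A,merge)→760, (C,hash)→800, (C,nl)→2440, (A,nl)→2460; best=600 via (A,hash)
  {ABC}: card=1200; try (C,hash)→1400, (B,hash)→1440, (C,merge)→2700, (B,merge)→3110, (B,nl_idx)→3240, (C,nl)→12480 …(+1); best=1400 via (C,hash)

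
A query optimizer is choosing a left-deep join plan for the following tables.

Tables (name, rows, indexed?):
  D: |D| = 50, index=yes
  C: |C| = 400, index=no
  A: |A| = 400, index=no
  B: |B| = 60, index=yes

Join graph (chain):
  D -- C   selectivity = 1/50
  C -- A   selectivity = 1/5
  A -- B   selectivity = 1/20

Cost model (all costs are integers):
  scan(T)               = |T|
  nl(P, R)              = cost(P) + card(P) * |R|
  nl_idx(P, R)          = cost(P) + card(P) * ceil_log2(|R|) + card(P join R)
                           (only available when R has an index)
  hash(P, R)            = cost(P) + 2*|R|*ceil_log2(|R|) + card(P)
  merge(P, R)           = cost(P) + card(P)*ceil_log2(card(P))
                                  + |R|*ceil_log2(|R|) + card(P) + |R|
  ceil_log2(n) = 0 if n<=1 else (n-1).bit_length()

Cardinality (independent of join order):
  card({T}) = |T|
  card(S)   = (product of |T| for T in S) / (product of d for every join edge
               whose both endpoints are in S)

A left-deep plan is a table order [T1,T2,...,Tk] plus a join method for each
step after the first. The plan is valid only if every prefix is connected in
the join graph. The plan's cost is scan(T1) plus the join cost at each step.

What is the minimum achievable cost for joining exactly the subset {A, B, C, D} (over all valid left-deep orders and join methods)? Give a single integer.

41720

Selinger DP over subsets of {A,B,C,D}:
  {D}: scan cost=50, card=50
  {C}: scan cost=400, card=400
  {A}: scan cost=400, card=400
  {B}: scan cost=60, card=60
  {CD}: card=400; try (D,hash)→1400, (D,nl_idx)→3200, (C,merge)→4400, (D,merge)→4750, (C,hash)→7300, (C,nl)→20050 …(+1); best=1400 via (D,hash)
  {AC}: card=32000; try (C,hash)→8000, (A,hash)→8000, (C,merge)→8400, (A,merge)→8400, (C,nl)→160400, (A,nl)→160400; best=8000 via (C,hash)
  {AB}: card=1200; try (B,hash)→1520, (B,nl_idx)→4000, (A,merge)→4480, (B,merge)→4820, (A,hash)→7320, (A,nl)→24060 …(+1); best=1520 via (B,hash)
  {ACD}: card=32000; try (A,hash)→9000, (A,merge)→9400, (D,hash)→40600, (A,nl)→161400, (D,nl_idx)→232000, (D,merge)→520350 …(+1); best=9000 via (A,hash)
  {ABC}: card=96000; try (C,hash)→9920, (C,merge)→19920, (B,hash)→40720, (B,nl_idx)→296000, (C,nl)→481520, (B,merge)→520420 …(+1); best=9920 via (C,hash)
  {ABCD}: card=96000; try (B,hash)→41720, (D,hash)→106520, (B,nl_idx)→297000, (B,merge)→521420, (D,nl_idx)→681920, (D,merge)→1738270 …(+2); best=41720 via (B,hash)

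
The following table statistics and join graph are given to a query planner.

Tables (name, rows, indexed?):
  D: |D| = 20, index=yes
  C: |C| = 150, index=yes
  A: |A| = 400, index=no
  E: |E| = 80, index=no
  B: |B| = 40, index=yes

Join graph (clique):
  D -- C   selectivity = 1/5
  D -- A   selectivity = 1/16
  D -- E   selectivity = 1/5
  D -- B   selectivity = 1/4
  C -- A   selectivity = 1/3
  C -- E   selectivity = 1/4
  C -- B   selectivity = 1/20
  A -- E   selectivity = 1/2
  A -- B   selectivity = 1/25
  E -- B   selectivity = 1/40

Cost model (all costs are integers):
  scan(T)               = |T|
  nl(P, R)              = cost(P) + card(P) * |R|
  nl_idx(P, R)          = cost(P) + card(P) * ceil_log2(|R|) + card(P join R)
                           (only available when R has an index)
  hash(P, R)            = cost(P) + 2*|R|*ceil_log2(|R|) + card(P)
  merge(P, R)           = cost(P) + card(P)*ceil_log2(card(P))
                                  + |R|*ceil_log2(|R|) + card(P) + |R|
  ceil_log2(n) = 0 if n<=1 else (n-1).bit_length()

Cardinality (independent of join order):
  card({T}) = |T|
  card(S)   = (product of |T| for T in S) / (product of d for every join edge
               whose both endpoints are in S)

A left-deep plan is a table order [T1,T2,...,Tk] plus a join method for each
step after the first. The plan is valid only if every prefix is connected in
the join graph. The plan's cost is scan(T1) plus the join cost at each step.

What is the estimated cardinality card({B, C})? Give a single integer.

Tables in S: B(40), C(150)
Edges inside S: C-B(d=20)
numerator = 40 * 150 = 6000
denominator = 20 = 20
card(S) = 6000 / 20 = 300

300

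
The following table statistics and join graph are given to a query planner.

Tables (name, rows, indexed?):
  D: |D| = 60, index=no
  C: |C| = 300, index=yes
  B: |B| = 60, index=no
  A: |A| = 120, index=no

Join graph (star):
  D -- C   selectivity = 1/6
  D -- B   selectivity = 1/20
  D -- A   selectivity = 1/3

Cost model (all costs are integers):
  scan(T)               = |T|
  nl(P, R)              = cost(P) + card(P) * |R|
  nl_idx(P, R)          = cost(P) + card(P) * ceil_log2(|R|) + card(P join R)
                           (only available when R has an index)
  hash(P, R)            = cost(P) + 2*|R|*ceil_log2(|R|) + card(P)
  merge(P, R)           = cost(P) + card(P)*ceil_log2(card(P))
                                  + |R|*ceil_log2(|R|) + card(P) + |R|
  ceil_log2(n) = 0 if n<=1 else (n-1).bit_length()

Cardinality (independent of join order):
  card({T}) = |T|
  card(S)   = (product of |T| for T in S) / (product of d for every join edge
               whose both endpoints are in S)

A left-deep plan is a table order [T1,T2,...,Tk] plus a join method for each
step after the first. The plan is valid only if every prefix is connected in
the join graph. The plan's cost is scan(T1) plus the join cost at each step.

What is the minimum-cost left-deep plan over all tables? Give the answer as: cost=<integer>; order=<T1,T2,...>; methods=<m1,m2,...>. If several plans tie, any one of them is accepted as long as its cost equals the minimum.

cost=15300; order=B,D,A,C; methods=hash,hash,hash

Selinger DP (subsets sized 1..n):
  {D}: scan cost=60, card=60
  {C}: scan cost=300, card=300
  {B}: scan cost=60, card=60
  {A}: scan cost=120, card=120
  {CD}: card=3000; try (D,hash)→1320, (C,merge)→3480, (C,nl_idx)→3600, (D,merge)→3720, (C,hash)→5520, (C,nl)→18060 …(+1); best=1320 via (D,hash)
  {BD}: card=180; try (D,hash)→840, (B,hash)→840, (D,merge)→900, (B,merge)→900, (D,nl)→3660, (B,nl)→3660; best=840 via (D,hash)
  {AD}: card=2400; try (D,hash)→960, (A,merge)→1440, (D,merge)→1500, (A,hash)→1800, (A,nl)→7260, (D,nl)→7320; best=960 via (D,hash)
  {BCD}: card=9000; try (B,hash)→5040, (C,merge)→5460, (C,hash)→6420, (C,nl_idx)→11460, (B,merge)→40740, (C,nl)→54840 …(+1); best=5040 via (B,hash)
  {ACD}: card=120000; try (A,hash)→6000, (C,hash)→8760, (C,merge)→35160, (A,merge)→41280, (C,nl_idx)→142560, (A,nl)→361320 …(+1); best=6000 via (A,hash)
  {ABD}: card=7200; try (A,hash)→2700, (A,merge)→3420, (B,hash)→4080, (A,nl)→22440, (B,merge)→32580, (B,nl)→144960; best=2700 via (A,hash)
  {ABCD}: card=360000; try (C,hash)→15300, (A,hash)→15720, (C,merge)→106500, (B,hash)→126720, (A,merge)→141000, (C,nl_idx)→427500 …(+4); best=15300 via (C,hash)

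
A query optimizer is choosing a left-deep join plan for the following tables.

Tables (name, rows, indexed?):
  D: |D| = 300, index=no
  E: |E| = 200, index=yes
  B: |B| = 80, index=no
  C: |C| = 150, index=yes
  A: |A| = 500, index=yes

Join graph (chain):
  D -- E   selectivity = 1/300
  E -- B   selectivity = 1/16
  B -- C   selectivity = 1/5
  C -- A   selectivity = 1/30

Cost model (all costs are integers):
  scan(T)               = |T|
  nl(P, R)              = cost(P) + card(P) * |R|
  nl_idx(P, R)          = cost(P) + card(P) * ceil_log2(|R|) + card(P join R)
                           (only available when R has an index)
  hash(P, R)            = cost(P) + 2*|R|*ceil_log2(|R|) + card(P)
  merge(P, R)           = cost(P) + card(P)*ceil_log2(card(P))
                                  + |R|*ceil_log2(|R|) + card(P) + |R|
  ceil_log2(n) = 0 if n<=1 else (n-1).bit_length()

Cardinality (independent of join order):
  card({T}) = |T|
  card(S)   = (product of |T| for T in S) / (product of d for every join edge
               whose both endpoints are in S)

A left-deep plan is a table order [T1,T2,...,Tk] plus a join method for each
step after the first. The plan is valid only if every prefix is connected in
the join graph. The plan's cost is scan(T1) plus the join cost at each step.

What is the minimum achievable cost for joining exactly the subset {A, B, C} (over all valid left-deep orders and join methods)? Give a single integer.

Selinger DP over subsets of {A,B,C}:
  {B}: scan cost=80, card=80
  {C}: scan cost=150, card=150
  {A}: scan cost=500, card=500
  {BC}: card=2400; try (B,hash)→1420, (C,merge)→2070, (B,merge)→2140, (C,hash)→2560, (C,nl_idx)→3120, (C,nl)→12080 …(+1); best=1420 via (B,hash)
  {AC}: card=2500; try (C,hash)→3400, (A,nl_idx)→4000, (A,merge)→6500, (C,merge)→6850, (C,nl_idx)→7000, (A,hash)→9300 …(+2); best=3400 via (C,hash)
  {ABC}: card=40000; try (B,hash)→7020, (A,hash)→12820, (B,merge)→36540, (A,merge)→37620, (A,nl_idx)→63020, (B,nl)→203400 …(+1); best=7020 via (B,hash)

7020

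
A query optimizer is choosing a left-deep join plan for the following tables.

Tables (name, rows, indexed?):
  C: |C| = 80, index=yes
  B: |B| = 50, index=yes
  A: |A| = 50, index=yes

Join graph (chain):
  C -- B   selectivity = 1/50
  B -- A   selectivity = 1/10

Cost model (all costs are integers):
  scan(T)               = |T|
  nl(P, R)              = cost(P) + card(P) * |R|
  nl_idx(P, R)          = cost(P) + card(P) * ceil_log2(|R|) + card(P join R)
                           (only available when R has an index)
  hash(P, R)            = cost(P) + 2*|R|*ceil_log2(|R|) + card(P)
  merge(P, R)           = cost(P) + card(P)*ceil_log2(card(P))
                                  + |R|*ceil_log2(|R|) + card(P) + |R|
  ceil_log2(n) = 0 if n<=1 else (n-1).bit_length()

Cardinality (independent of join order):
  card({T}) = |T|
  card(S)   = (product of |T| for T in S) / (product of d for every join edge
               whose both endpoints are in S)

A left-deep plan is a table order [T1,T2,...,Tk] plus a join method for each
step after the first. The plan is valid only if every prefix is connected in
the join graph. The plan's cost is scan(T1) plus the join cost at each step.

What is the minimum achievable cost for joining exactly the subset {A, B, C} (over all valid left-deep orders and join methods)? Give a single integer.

Selinger DP over subsets of {A,B,C}:
  {C}: scan cost=80, card=80
  {B}: scan cost=50, card=50
  {A}: scan cost=50, card=50
  {BC}: card=80; try (C,nl_idx)→480, (B,nl_idx)→640, (B,hash)→760, (C,merge)→1040, (B,merge)→1070, (C,hash)→1220 …(+2); best=480 via (C,nl_idx)
  {AB}: card=250; try (B,nl_idx)→600, (A,nl_idx)→600, (B,hash)→700, (A,hash)→700, (B,merge)→750, (A,merge)→750 …(+2); best=600 via (B,nl_idx)
  {ABC}: card=400; try (A,hash)→1160, (A,nl_idx)→1360, (A,merge)→1470, (C,hash)→1970, (C,nl_idx)→2750, (C,merge)→3490 …(+2); best=1160 via (A,hash)

1160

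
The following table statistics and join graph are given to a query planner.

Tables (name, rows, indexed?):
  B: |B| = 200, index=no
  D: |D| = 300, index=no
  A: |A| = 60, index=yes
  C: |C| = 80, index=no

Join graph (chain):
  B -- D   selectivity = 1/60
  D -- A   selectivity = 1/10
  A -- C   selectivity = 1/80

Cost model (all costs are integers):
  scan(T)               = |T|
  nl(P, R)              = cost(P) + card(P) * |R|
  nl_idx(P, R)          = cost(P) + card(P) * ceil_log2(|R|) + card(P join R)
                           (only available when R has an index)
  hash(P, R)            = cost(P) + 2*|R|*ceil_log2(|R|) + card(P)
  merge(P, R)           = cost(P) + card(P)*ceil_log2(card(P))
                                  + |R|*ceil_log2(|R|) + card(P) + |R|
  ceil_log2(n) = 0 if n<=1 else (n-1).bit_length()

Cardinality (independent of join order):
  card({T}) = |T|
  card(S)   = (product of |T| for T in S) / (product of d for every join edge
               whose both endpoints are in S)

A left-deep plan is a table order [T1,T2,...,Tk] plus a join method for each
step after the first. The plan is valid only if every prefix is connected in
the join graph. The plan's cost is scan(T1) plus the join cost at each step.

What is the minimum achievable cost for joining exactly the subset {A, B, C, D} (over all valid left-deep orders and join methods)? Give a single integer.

9040

Selinger DP over subsets of {A,B,C,D}:
  {B}: scan cost=200, card=200
  {D}: scan cost=300, card=300
  {A}: scan cost=60, card=60
  {C}: scan cost=80, card=80
  {BD}: card=1000; try (B,hash)→3800, (D,merge)→5000, (B,merge)→5100, (D,hash)→5800, (D,nl)→60200, (B,nl)→60300; best=3800 via (B,hash)
  {AD}: card=1800; try (A,hash)→1320, (D,merge)→3480, (A,merge)→3720, (A,nl_idx)→3900, (D,hash)→5520, (D,nl)→18060 …(+1); best=1320 via (A,hash)
  {AC}: card=60; try (A,nl_idx)→620, (A,hash)→880, (C,merge)→1120, (A,merge)→1140, (C,hash)→1240, (C,nl)→4860 …(+1); best=620 via (A,nl_idx)
  {ABD}: card=6000; try (A,hash)→5520, (B,hash)→6320, (A,merge)→15220, (A,nl_idx)→15800, (B,merge)→24720, (A,nl)→63800 …(+1); best=5520 via (A,hash)
  {ACD}: card=1800; try (D,merge)→4040, (C,hash)→4240, (D,hash)→6080, (D,nl)→18620, (C,merge)→23560, (C,nl)→145320; best=4040 via (D,merge)
  {ABCD}: card=6000; try (B,hash)→9040, (C,hash)→12640, (B,merge)→27440, (C,merge)→90160, (B,nl)→364040, (C,nl)→485520; best=9040 via (B,hash)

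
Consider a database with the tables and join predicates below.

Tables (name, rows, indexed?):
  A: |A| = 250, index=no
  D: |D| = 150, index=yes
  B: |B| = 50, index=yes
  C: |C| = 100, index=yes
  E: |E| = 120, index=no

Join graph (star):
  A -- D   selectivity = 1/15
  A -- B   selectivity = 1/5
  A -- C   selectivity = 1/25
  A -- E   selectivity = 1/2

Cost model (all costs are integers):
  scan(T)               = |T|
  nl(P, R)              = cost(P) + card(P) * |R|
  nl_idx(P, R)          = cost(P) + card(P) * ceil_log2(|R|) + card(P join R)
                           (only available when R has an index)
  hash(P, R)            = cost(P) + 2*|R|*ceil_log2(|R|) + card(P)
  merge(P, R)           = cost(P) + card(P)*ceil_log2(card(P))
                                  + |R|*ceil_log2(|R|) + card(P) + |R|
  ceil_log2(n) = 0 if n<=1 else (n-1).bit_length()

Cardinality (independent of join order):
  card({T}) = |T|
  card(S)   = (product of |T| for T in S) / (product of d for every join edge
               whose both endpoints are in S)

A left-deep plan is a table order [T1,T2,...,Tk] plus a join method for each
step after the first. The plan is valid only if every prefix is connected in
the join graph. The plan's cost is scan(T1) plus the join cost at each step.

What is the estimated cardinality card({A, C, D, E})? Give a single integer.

Tables in S: A(250), C(100), D(150), E(120)
Edges inside S: A-D(d=15), A-C(d=25), A-E(d=2)
numerator = 250 * 100 * 150 * 120 = 450000000
denominator = 15 * 25 * 2 = 750
card(S) = 450000000 / 750 = 600000

600000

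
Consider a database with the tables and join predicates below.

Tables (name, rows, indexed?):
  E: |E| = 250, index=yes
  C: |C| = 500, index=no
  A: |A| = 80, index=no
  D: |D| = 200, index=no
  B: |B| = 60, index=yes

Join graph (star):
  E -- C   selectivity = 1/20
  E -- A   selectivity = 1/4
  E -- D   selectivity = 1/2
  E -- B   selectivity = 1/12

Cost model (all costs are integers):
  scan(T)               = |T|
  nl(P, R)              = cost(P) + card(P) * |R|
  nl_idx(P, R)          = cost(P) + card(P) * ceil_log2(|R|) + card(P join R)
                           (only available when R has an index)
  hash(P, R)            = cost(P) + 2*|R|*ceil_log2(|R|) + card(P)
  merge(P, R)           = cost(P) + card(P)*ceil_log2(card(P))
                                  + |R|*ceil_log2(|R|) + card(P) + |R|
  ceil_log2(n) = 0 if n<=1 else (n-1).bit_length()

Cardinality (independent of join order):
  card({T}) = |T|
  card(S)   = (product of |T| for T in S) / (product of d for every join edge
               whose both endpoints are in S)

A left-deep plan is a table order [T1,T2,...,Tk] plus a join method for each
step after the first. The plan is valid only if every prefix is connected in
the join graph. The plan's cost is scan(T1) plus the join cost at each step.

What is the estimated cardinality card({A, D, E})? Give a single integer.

Tables in S: A(80), D(200), E(250)
Edges inside S: E-A(d=4), E-D(d=2)
numerator = 80 * 200 * 250 = 4000000
denominator = 4 * 2 = 8
card(S) = 4000000 / 8 = 500000

500000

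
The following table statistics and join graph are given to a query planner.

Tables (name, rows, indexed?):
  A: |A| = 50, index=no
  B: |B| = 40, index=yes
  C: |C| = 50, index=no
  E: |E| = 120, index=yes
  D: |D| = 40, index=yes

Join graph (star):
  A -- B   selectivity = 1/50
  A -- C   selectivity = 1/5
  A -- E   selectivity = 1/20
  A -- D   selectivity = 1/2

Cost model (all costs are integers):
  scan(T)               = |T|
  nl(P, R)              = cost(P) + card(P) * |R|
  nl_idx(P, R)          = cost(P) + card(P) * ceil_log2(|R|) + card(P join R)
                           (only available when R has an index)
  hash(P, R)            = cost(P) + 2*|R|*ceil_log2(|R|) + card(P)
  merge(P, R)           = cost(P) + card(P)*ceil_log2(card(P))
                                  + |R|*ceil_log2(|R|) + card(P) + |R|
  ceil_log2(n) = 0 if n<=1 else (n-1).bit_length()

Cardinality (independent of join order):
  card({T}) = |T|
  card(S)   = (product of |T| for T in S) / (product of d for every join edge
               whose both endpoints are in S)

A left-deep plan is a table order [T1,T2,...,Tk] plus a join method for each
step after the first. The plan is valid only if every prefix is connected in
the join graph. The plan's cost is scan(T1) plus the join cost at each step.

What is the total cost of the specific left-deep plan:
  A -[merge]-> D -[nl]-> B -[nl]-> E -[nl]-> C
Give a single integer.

step 1: scan A: cost=50, card=50
step 2: join D via merge
    card(P join D) = 50*40/(2) = 1000
    cost = 50 + 50*6 + 40*6 + 50 + 40 = 680
step 3: join B via nl
    card(P join B) = 1000*40/(50) = 800
    cost = 680 + 1000*40 = 40680
step 4: join E via nl
    card(P join E) = 800*120/(20) = 4800
    cost = 40680 + 800*120 = 136680
step 5: join C via nl
    card(P join C) = 4800*50/(5) = 48000
    cost = 136680 + 4800*50 = 376680

376680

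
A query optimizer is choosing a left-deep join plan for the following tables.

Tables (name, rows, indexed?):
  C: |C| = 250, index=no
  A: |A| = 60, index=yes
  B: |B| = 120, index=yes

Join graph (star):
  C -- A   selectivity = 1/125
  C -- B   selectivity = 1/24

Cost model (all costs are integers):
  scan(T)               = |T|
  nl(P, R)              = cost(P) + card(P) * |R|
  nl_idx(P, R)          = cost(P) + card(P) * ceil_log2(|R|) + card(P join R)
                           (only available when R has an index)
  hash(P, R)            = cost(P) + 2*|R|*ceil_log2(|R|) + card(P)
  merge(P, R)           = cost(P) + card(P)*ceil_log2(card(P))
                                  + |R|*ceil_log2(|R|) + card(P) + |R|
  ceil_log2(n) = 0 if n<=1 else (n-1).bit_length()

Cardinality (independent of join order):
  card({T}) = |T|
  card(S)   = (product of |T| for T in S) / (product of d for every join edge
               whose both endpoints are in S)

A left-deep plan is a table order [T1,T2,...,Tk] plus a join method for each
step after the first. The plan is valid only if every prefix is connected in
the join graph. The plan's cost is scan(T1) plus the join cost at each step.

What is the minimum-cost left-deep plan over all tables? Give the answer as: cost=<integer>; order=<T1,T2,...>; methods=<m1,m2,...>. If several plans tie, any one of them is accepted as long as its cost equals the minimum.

cost=2660; order=C,A,B; methods=hash,nl_idx

Selinger DP (subsets sized 1..n):
  {C}: scan cost=250, card=250
  {A}: scan cost=60, card=60
  {B}: scan cost=120, card=120
  {AC}: card=120; try (A,hash)→1220, (A,nl_idx)→1870, (C,merge)→2730, (A,merge)→2920, (C,hash)→4120, (C,nl)→15060 …(+1); best=1220 via (A,hash)
  {BC}: card=1250; try (B,hash)→2180, (B,nl_idx)→3250, (C,merge)→3330, (B,merge)→3460, (C,hash)→4240, (C,nl)→30120 …(+1); best=2180 via (B,hash)
  {ABC}: card=600; try (B,nl_idx)→2660, (B,hash)→3020, (B,merge)→3140, (A,hash)→4150, (A,nl_idx)→10280, (B,nl)→15620 …(+2); best=2660 via (B,nl_idx)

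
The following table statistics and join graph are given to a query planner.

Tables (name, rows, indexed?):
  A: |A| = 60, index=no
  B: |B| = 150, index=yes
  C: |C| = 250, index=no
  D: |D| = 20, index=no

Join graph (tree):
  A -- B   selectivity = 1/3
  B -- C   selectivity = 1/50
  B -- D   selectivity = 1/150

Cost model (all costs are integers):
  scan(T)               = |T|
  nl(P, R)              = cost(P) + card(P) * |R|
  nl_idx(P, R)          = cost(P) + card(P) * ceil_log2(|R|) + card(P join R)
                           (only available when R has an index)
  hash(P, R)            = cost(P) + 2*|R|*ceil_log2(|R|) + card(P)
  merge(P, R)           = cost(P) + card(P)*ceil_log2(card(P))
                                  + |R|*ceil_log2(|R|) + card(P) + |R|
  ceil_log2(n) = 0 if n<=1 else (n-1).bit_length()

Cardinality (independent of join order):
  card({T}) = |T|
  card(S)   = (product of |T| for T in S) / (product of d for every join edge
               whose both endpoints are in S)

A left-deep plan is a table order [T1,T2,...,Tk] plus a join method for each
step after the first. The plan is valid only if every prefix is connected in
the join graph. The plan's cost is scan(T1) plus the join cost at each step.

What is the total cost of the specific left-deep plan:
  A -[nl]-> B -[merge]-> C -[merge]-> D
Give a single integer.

275430

step 1: scan A: cost=60, card=60
step 2: join B via nl
    card(P join B) = 60*150/(3) = 3000
    cost = 60 + 60*150 = 9060
step 3: join C via merge
    card(P join C) = 3000*250/(50) = 15000
    cost = 9060 + 3000*12 + 250*8 + 3000 + 250 = 50310
step 4: join D via merge
    card(P join D) = 15000*20/(150) = 2000
    cost = 50310 + 15000*14 + 20*5 + 15000 + 20 = 275430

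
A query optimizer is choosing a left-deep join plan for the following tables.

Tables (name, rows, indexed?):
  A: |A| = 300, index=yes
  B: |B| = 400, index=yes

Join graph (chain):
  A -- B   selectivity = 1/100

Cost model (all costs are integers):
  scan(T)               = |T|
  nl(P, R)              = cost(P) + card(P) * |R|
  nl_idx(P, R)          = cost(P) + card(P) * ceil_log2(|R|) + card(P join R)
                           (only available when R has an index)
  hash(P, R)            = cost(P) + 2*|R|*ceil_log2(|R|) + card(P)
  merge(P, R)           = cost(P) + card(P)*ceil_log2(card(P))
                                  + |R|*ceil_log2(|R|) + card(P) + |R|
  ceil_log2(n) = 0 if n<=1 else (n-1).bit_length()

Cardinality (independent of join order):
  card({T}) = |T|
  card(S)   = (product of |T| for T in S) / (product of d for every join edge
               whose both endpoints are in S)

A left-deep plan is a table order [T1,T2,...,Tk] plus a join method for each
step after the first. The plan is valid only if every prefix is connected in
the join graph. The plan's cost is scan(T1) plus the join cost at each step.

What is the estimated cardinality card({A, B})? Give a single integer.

1200

Tables in S: A(300), B(400)
Edges inside S: A-B(d=100)
numerator = 300 * 400 = 120000
denominator = 100 = 100
card(S) = 120000 / 100 = 1200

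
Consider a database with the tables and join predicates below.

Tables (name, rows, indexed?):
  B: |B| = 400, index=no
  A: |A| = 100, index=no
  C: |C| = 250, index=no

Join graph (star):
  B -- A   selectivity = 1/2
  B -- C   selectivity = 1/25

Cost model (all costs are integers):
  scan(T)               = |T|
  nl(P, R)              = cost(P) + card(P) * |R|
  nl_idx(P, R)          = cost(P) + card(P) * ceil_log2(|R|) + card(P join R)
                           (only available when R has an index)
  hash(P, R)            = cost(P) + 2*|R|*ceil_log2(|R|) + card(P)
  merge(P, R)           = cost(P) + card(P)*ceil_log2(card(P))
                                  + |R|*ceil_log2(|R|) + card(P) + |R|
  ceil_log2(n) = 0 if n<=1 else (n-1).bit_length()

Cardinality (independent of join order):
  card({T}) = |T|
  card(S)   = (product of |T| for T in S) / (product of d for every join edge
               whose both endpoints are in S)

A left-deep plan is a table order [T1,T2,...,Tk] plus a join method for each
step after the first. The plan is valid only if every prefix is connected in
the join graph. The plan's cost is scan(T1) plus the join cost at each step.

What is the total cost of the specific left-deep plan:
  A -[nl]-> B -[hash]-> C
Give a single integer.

64100

step 1: scan A: cost=100, card=100
step 2: join B via nl
    card(P join B) = 100*400/(2) = 20000
    cost = 100 + 100*400 = 40100
step 3: join C via hash
    card(P join C) = 20000*250/(25) = 200000
    cost = 40100 + 2*250*8 + 20000 = 64100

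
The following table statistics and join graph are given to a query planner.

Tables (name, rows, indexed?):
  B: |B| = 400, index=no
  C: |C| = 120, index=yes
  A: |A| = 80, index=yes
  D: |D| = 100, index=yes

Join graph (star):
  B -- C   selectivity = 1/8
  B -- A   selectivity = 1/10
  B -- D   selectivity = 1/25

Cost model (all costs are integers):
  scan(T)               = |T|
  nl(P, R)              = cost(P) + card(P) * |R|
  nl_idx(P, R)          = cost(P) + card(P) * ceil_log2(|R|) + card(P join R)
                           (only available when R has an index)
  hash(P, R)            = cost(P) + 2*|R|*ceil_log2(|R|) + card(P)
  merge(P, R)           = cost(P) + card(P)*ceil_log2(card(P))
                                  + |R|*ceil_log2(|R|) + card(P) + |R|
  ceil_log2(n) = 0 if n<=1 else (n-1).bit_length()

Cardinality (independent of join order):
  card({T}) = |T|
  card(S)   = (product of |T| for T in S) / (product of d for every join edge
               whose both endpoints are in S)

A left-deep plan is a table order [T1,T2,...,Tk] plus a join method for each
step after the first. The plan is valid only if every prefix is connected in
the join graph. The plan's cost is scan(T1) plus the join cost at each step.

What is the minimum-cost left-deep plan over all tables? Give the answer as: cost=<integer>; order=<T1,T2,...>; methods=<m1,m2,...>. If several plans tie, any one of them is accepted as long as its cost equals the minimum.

Selinger DP (subsets sized 1..n):
  {B}: scan cost=400, card=400
  {C}: scan cost=120, card=120
  {A}: scan cost=80, card=80
  {D}: scan cost=100, card=100
  {BC}: card=6000; try (C,hash)→2480, (B,merge)→5080, (C,merge)→5360, (B,hash)→7440, (C,nl_idx)→9200, (B,nl)→48120 …(+1); best=2480 via (C,hash)
  {AB}: card=3200; try (A,hash)→1920, (B,merge)→4720, (A,merge)→5040, (A,nl_idx)→6400, (B,hash)→7360, (B,nl)→32080 …(+1); best=1920 via (A,hash)
  {BD}: card=1600; try (D,hash)→2200, (D,nl_idx)→4800, (B,merge)→4900, (D,merge)→5200, (B,hash)→7400, (B,nl)→40100 …(+1); best=2200 via (D,hash)
  {ABC}: card=48000; try (C,hash)→6800, (A,hash)→9600, (C,merge)→44480, (C,nl_idx)→72320, (A,merge)→87120, (A,nl_idx)→92480 …(+2); best=6800 via (C,hash)
  {BCD}: card=24000; try (C,hash)→5480, (D,hash)→9880, (C,merge)→22360, (C,nl_idx)→37400, (D,nl_idx)→68480, (D,merge)→87280 …(+2); best=5480 via (C,hash)
  {ABD}: card=12800; try (A,hash)→4920, (D,hash)→6520, (A,merge)→22040, (A,nl_idx)→26200, (D,nl_idx)→37120, (D,merge)→44320 …(+2); best=4920 via (A,hash)
  {ABCD}: card=192000; try (C,hash)→19400, (A,hash)→30600, (D,hash)→56200, (C,merge)→197880, (C,nl_idx)→286520, (A,nl_idx)→365480 …(+6); best=19400 via (C,hash)

cost=19400; order=B,D,A,C; methods=hash,hash,hash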